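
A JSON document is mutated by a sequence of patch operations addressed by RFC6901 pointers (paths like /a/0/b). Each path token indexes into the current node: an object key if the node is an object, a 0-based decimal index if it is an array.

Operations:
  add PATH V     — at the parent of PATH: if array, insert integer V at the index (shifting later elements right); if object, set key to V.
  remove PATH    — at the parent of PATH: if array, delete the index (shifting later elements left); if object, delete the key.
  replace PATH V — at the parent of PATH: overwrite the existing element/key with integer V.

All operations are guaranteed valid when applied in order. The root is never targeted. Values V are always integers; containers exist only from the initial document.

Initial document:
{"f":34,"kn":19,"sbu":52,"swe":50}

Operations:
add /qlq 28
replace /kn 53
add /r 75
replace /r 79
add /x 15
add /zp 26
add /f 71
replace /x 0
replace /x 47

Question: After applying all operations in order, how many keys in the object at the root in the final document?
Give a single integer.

Answer: 8

Derivation:
After op 1 (add /qlq 28): {"f":34,"kn":19,"qlq":28,"sbu":52,"swe":50}
After op 2 (replace /kn 53): {"f":34,"kn":53,"qlq":28,"sbu":52,"swe":50}
After op 3 (add /r 75): {"f":34,"kn":53,"qlq":28,"r":75,"sbu":52,"swe":50}
After op 4 (replace /r 79): {"f":34,"kn":53,"qlq":28,"r":79,"sbu":52,"swe":50}
After op 5 (add /x 15): {"f":34,"kn":53,"qlq":28,"r":79,"sbu":52,"swe":50,"x":15}
After op 6 (add /zp 26): {"f":34,"kn":53,"qlq":28,"r":79,"sbu":52,"swe":50,"x":15,"zp":26}
After op 7 (add /f 71): {"f":71,"kn":53,"qlq":28,"r":79,"sbu":52,"swe":50,"x":15,"zp":26}
After op 8 (replace /x 0): {"f":71,"kn":53,"qlq":28,"r":79,"sbu":52,"swe":50,"x":0,"zp":26}
After op 9 (replace /x 47): {"f":71,"kn":53,"qlq":28,"r":79,"sbu":52,"swe":50,"x":47,"zp":26}
Size at the root: 8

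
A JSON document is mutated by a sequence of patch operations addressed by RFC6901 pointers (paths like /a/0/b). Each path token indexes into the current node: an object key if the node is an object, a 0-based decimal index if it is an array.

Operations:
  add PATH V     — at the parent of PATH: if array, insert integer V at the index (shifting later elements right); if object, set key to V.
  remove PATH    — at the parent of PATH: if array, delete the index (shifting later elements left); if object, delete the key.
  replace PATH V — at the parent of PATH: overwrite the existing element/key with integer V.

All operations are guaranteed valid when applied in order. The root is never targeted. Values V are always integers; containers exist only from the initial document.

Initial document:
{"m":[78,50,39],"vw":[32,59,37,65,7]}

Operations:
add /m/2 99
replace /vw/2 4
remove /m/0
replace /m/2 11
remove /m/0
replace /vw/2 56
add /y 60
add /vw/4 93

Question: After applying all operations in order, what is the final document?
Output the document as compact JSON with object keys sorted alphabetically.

Answer: {"m":[99,11],"vw":[32,59,56,65,93,7],"y":60}

Derivation:
After op 1 (add /m/2 99): {"m":[78,50,99,39],"vw":[32,59,37,65,7]}
After op 2 (replace /vw/2 4): {"m":[78,50,99,39],"vw":[32,59,4,65,7]}
After op 3 (remove /m/0): {"m":[50,99,39],"vw":[32,59,4,65,7]}
After op 4 (replace /m/2 11): {"m":[50,99,11],"vw":[32,59,4,65,7]}
After op 5 (remove /m/0): {"m":[99,11],"vw":[32,59,4,65,7]}
After op 6 (replace /vw/2 56): {"m":[99,11],"vw":[32,59,56,65,7]}
After op 7 (add /y 60): {"m":[99,11],"vw":[32,59,56,65,7],"y":60}
After op 8 (add /vw/4 93): {"m":[99,11],"vw":[32,59,56,65,93,7],"y":60}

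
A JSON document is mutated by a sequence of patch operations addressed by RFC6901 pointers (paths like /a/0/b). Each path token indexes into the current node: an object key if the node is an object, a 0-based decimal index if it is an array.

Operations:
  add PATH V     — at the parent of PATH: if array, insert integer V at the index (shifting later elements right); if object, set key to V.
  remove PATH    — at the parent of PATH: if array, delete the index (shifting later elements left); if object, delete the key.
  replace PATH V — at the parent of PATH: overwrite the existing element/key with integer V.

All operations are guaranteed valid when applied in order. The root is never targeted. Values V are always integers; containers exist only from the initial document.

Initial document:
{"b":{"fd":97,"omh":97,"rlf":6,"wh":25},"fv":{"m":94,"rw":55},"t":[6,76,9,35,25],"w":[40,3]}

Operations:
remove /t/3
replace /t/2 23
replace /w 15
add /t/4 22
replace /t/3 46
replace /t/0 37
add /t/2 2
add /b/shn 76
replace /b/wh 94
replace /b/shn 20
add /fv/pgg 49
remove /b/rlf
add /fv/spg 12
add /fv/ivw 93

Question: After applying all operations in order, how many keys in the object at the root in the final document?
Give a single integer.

After op 1 (remove /t/3): {"b":{"fd":97,"omh":97,"rlf":6,"wh":25},"fv":{"m":94,"rw":55},"t":[6,76,9,25],"w":[40,3]}
After op 2 (replace /t/2 23): {"b":{"fd":97,"omh":97,"rlf":6,"wh":25},"fv":{"m":94,"rw":55},"t":[6,76,23,25],"w":[40,3]}
After op 3 (replace /w 15): {"b":{"fd":97,"omh":97,"rlf":6,"wh":25},"fv":{"m":94,"rw":55},"t":[6,76,23,25],"w":15}
After op 4 (add /t/4 22): {"b":{"fd":97,"omh":97,"rlf":6,"wh":25},"fv":{"m":94,"rw":55},"t":[6,76,23,25,22],"w":15}
After op 5 (replace /t/3 46): {"b":{"fd":97,"omh":97,"rlf":6,"wh":25},"fv":{"m":94,"rw":55},"t":[6,76,23,46,22],"w":15}
After op 6 (replace /t/0 37): {"b":{"fd":97,"omh":97,"rlf":6,"wh":25},"fv":{"m":94,"rw":55},"t":[37,76,23,46,22],"w":15}
After op 7 (add /t/2 2): {"b":{"fd":97,"omh":97,"rlf":6,"wh":25},"fv":{"m":94,"rw":55},"t":[37,76,2,23,46,22],"w":15}
After op 8 (add /b/shn 76): {"b":{"fd":97,"omh":97,"rlf":6,"shn":76,"wh":25},"fv":{"m":94,"rw":55},"t":[37,76,2,23,46,22],"w":15}
After op 9 (replace /b/wh 94): {"b":{"fd":97,"omh":97,"rlf":6,"shn":76,"wh":94},"fv":{"m":94,"rw":55},"t":[37,76,2,23,46,22],"w":15}
After op 10 (replace /b/shn 20): {"b":{"fd":97,"omh":97,"rlf":6,"shn":20,"wh":94},"fv":{"m":94,"rw":55},"t":[37,76,2,23,46,22],"w":15}
After op 11 (add /fv/pgg 49): {"b":{"fd":97,"omh":97,"rlf":6,"shn":20,"wh":94},"fv":{"m":94,"pgg":49,"rw":55},"t":[37,76,2,23,46,22],"w":15}
After op 12 (remove /b/rlf): {"b":{"fd":97,"omh":97,"shn":20,"wh":94},"fv":{"m":94,"pgg":49,"rw":55},"t":[37,76,2,23,46,22],"w":15}
After op 13 (add /fv/spg 12): {"b":{"fd":97,"omh":97,"shn":20,"wh":94},"fv":{"m":94,"pgg":49,"rw":55,"spg":12},"t":[37,76,2,23,46,22],"w":15}
After op 14 (add /fv/ivw 93): {"b":{"fd":97,"omh":97,"shn":20,"wh":94},"fv":{"ivw":93,"m":94,"pgg":49,"rw":55,"spg":12},"t":[37,76,2,23,46,22],"w":15}
Size at the root: 4

Answer: 4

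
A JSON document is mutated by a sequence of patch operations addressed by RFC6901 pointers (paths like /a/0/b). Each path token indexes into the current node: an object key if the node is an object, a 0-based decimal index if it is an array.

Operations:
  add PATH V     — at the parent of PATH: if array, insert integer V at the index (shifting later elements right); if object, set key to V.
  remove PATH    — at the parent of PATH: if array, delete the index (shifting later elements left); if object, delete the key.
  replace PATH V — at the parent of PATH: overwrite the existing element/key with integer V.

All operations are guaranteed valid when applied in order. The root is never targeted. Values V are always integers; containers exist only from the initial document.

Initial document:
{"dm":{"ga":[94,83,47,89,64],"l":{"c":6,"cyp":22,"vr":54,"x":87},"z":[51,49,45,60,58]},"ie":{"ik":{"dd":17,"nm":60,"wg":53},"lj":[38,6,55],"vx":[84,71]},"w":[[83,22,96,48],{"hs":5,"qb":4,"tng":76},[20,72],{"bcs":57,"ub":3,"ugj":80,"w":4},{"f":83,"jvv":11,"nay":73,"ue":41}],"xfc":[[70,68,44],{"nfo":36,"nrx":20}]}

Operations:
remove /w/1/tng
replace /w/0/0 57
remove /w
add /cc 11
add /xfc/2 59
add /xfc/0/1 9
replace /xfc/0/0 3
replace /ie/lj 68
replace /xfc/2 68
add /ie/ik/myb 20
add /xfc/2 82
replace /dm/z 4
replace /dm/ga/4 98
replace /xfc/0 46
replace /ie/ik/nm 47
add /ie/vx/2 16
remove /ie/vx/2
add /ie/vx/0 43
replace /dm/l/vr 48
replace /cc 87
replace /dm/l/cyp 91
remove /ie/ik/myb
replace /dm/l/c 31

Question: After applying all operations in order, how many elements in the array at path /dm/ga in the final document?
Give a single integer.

After op 1 (remove /w/1/tng): {"dm":{"ga":[94,83,47,89,64],"l":{"c":6,"cyp":22,"vr":54,"x":87},"z":[51,49,45,60,58]},"ie":{"ik":{"dd":17,"nm":60,"wg":53},"lj":[38,6,55],"vx":[84,71]},"w":[[83,22,96,48],{"hs":5,"qb":4},[20,72],{"bcs":57,"ub":3,"ugj":80,"w":4},{"f":83,"jvv":11,"nay":73,"ue":41}],"xfc":[[70,68,44],{"nfo":36,"nrx":20}]}
After op 2 (replace /w/0/0 57): {"dm":{"ga":[94,83,47,89,64],"l":{"c":6,"cyp":22,"vr":54,"x":87},"z":[51,49,45,60,58]},"ie":{"ik":{"dd":17,"nm":60,"wg":53},"lj":[38,6,55],"vx":[84,71]},"w":[[57,22,96,48],{"hs":5,"qb":4},[20,72],{"bcs":57,"ub":3,"ugj":80,"w":4},{"f":83,"jvv":11,"nay":73,"ue":41}],"xfc":[[70,68,44],{"nfo":36,"nrx":20}]}
After op 3 (remove /w): {"dm":{"ga":[94,83,47,89,64],"l":{"c":6,"cyp":22,"vr":54,"x":87},"z":[51,49,45,60,58]},"ie":{"ik":{"dd":17,"nm":60,"wg":53},"lj":[38,6,55],"vx":[84,71]},"xfc":[[70,68,44],{"nfo":36,"nrx":20}]}
After op 4 (add /cc 11): {"cc":11,"dm":{"ga":[94,83,47,89,64],"l":{"c":6,"cyp":22,"vr":54,"x":87},"z":[51,49,45,60,58]},"ie":{"ik":{"dd":17,"nm":60,"wg":53},"lj":[38,6,55],"vx":[84,71]},"xfc":[[70,68,44],{"nfo":36,"nrx":20}]}
After op 5 (add /xfc/2 59): {"cc":11,"dm":{"ga":[94,83,47,89,64],"l":{"c":6,"cyp":22,"vr":54,"x":87},"z":[51,49,45,60,58]},"ie":{"ik":{"dd":17,"nm":60,"wg":53},"lj":[38,6,55],"vx":[84,71]},"xfc":[[70,68,44],{"nfo":36,"nrx":20},59]}
After op 6 (add /xfc/0/1 9): {"cc":11,"dm":{"ga":[94,83,47,89,64],"l":{"c":6,"cyp":22,"vr":54,"x":87},"z":[51,49,45,60,58]},"ie":{"ik":{"dd":17,"nm":60,"wg":53},"lj":[38,6,55],"vx":[84,71]},"xfc":[[70,9,68,44],{"nfo":36,"nrx":20},59]}
After op 7 (replace /xfc/0/0 3): {"cc":11,"dm":{"ga":[94,83,47,89,64],"l":{"c":6,"cyp":22,"vr":54,"x":87},"z":[51,49,45,60,58]},"ie":{"ik":{"dd":17,"nm":60,"wg":53},"lj":[38,6,55],"vx":[84,71]},"xfc":[[3,9,68,44],{"nfo":36,"nrx":20},59]}
After op 8 (replace /ie/lj 68): {"cc":11,"dm":{"ga":[94,83,47,89,64],"l":{"c":6,"cyp":22,"vr":54,"x":87},"z":[51,49,45,60,58]},"ie":{"ik":{"dd":17,"nm":60,"wg":53},"lj":68,"vx":[84,71]},"xfc":[[3,9,68,44],{"nfo":36,"nrx":20},59]}
After op 9 (replace /xfc/2 68): {"cc":11,"dm":{"ga":[94,83,47,89,64],"l":{"c":6,"cyp":22,"vr":54,"x":87},"z":[51,49,45,60,58]},"ie":{"ik":{"dd":17,"nm":60,"wg":53},"lj":68,"vx":[84,71]},"xfc":[[3,9,68,44],{"nfo":36,"nrx":20},68]}
After op 10 (add /ie/ik/myb 20): {"cc":11,"dm":{"ga":[94,83,47,89,64],"l":{"c":6,"cyp":22,"vr":54,"x":87},"z":[51,49,45,60,58]},"ie":{"ik":{"dd":17,"myb":20,"nm":60,"wg":53},"lj":68,"vx":[84,71]},"xfc":[[3,9,68,44],{"nfo":36,"nrx":20},68]}
After op 11 (add /xfc/2 82): {"cc":11,"dm":{"ga":[94,83,47,89,64],"l":{"c":6,"cyp":22,"vr":54,"x":87},"z":[51,49,45,60,58]},"ie":{"ik":{"dd":17,"myb":20,"nm":60,"wg":53},"lj":68,"vx":[84,71]},"xfc":[[3,9,68,44],{"nfo":36,"nrx":20},82,68]}
After op 12 (replace /dm/z 4): {"cc":11,"dm":{"ga":[94,83,47,89,64],"l":{"c":6,"cyp":22,"vr":54,"x":87},"z":4},"ie":{"ik":{"dd":17,"myb":20,"nm":60,"wg":53},"lj":68,"vx":[84,71]},"xfc":[[3,9,68,44],{"nfo":36,"nrx":20},82,68]}
After op 13 (replace /dm/ga/4 98): {"cc":11,"dm":{"ga":[94,83,47,89,98],"l":{"c":6,"cyp":22,"vr":54,"x":87},"z":4},"ie":{"ik":{"dd":17,"myb":20,"nm":60,"wg":53},"lj":68,"vx":[84,71]},"xfc":[[3,9,68,44],{"nfo":36,"nrx":20},82,68]}
After op 14 (replace /xfc/0 46): {"cc":11,"dm":{"ga":[94,83,47,89,98],"l":{"c":6,"cyp":22,"vr":54,"x":87},"z":4},"ie":{"ik":{"dd":17,"myb":20,"nm":60,"wg":53},"lj":68,"vx":[84,71]},"xfc":[46,{"nfo":36,"nrx":20},82,68]}
After op 15 (replace /ie/ik/nm 47): {"cc":11,"dm":{"ga":[94,83,47,89,98],"l":{"c":6,"cyp":22,"vr":54,"x":87},"z":4},"ie":{"ik":{"dd":17,"myb":20,"nm":47,"wg":53},"lj":68,"vx":[84,71]},"xfc":[46,{"nfo":36,"nrx":20},82,68]}
After op 16 (add /ie/vx/2 16): {"cc":11,"dm":{"ga":[94,83,47,89,98],"l":{"c":6,"cyp":22,"vr":54,"x":87},"z":4},"ie":{"ik":{"dd":17,"myb":20,"nm":47,"wg":53},"lj":68,"vx":[84,71,16]},"xfc":[46,{"nfo":36,"nrx":20},82,68]}
After op 17 (remove /ie/vx/2): {"cc":11,"dm":{"ga":[94,83,47,89,98],"l":{"c":6,"cyp":22,"vr":54,"x":87},"z":4},"ie":{"ik":{"dd":17,"myb":20,"nm":47,"wg":53},"lj":68,"vx":[84,71]},"xfc":[46,{"nfo":36,"nrx":20},82,68]}
After op 18 (add /ie/vx/0 43): {"cc":11,"dm":{"ga":[94,83,47,89,98],"l":{"c":6,"cyp":22,"vr":54,"x":87},"z":4},"ie":{"ik":{"dd":17,"myb":20,"nm":47,"wg":53},"lj":68,"vx":[43,84,71]},"xfc":[46,{"nfo":36,"nrx":20},82,68]}
After op 19 (replace /dm/l/vr 48): {"cc":11,"dm":{"ga":[94,83,47,89,98],"l":{"c":6,"cyp":22,"vr":48,"x":87},"z":4},"ie":{"ik":{"dd":17,"myb":20,"nm":47,"wg":53},"lj":68,"vx":[43,84,71]},"xfc":[46,{"nfo":36,"nrx":20},82,68]}
After op 20 (replace /cc 87): {"cc":87,"dm":{"ga":[94,83,47,89,98],"l":{"c":6,"cyp":22,"vr":48,"x":87},"z":4},"ie":{"ik":{"dd":17,"myb":20,"nm":47,"wg":53},"lj":68,"vx":[43,84,71]},"xfc":[46,{"nfo":36,"nrx":20},82,68]}
After op 21 (replace /dm/l/cyp 91): {"cc":87,"dm":{"ga":[94,83,47,89,98],"l":{"c":6,"cyp":91,"vr":48,"x":87},"z":4},"ie":{"ik":{"dd":17,"myb":20,"nm":47,"wg":53},"lj":68,"vx":[43,84,71]},"xfc":[46,{"nfo":36,"nrx":20},82,68]}
After op 22 (remove /ie/ik/myb): {"cc":87,"dm":{"ga":[94,83,47,89,98],"l":{"c":6,"cyp":91,"vr":48,"x":87},"z":4},"ie":{"ik":{"dd":17,"nm":47,"wg":53},"lj":68,"vx":[43,84,71]},"xfc":[46,{"nfo":36,"nrx":20},82,68]}
After op 23 (replace /dm/l/c 31): {"cc":87,"dm":{"ga":[94,83,47,89,98],"l":{"c":31,"cyp":91,"vr":48,"x":87},"z":4},"ie":{"ik":{"dd":17,"nm":47,"wg":53},"lj":68,"vx":[43,84,71]},"xfc":[46,{"nfo":36,"nrx":20},82,68]}
Size at path /dm/ga: 5

Answer: 5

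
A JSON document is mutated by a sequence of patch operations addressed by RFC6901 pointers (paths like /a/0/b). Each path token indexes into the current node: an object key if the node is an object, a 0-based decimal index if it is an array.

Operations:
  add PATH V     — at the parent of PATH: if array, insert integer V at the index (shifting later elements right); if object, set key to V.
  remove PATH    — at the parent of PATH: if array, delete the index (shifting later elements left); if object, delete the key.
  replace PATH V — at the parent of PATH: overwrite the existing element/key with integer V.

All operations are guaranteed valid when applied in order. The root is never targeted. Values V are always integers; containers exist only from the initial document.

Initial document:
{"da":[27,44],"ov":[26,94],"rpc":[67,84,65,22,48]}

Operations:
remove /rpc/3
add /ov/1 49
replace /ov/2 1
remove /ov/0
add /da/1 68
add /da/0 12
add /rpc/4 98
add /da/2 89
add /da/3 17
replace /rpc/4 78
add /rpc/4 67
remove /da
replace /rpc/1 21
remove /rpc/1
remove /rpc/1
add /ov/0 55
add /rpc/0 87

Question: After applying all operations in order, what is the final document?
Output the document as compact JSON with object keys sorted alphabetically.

After op 1 (remove /rpc/3): {"da":[27,44],"ov":[26,94],"rpc":[67,84,65,48]}
After op 2 (add /ov/1 49): {"da":[27,44],"ov":[26,49,94],"rpc":[67,84,65,48]}
After op 3 (replace /ov/2 1): {"da":[27,44],"ov":[26,49,1],"rpc":[67,84,65,48]}
After op 4 (remove /ov/0): {"da":[27,44],"ov":[49,1],"rpc":[67,84,65,48]}
After op 5 (add /da/1 68): {"da":[27,68,44],"ov":[49,1],"rpc":[67,84,65,48]}
After op 6 (add /da/0 12): {"da":[12,27,68,44],"ov":[49,1],"rpc":[67,84,65,48]}
After op 7 (add /rpc/4 98): {"da":[12,27,68,44],"ov":[49,1],"rpc":[67,84,65,48,98]}
After op 8 (add /da/2 89): {"da":[12,27,89,68,44],"ov":[49,1],"rpc":[67,84,65,48,98]}
After op 9 (add /da/3 17): {"da":[12,27,89,17,68,44],"ov":[49,1],"rpc":[67,84,65,48,98]}
After op 10 (replace /rpc/4 78): {"da":[12,27,89,17,68,44],"ov":[49,1],"rpc":[67,84,65,48,78]}
After op 11 (add /rpc/4 67): {"da":[12,27,89,17,68,44],"ov":[49,1],"rpc":[67,84,65,48,67,78]}
After op 12 (remove /da): {"ov":[49,1],"rpc":[67,84,65,48,67,78]}
After op 13 (replace /rpc/1 21): {"ov":[49,1],"rpc":[67,21,65,48,67,78]}
After op 14 (remove /rpc/1): {"ov":[49,1],"rpc":[67,65,48,67,78]}
After op 15 (remove /rpc/1): {"ov":[49,1],"rpc":[67,48,67,78]}
After op 16 (add /ov/0 55): {"ov":[55,49,1],"rpc":[67,48,67,78]}
After op 17 (add /rpc/0 87): {"ov":[55,49,1],"rpc":[87,67,48,67,78]}

Answer: {"ov":[55,49,1],"rpc":[87,67,48,67,78]}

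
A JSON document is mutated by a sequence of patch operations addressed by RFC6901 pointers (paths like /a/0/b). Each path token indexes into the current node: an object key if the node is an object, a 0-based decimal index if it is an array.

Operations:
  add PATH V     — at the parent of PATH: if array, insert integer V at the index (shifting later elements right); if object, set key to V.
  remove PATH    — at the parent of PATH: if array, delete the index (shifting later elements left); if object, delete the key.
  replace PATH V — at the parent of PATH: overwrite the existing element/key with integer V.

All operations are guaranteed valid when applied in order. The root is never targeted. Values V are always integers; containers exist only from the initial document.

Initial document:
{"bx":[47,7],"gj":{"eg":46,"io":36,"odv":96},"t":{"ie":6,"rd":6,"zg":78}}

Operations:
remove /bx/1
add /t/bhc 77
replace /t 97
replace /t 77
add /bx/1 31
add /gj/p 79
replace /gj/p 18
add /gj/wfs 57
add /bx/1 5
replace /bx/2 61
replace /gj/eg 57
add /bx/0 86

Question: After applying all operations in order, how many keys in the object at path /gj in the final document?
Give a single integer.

After op 1 (remove /bx/1): {"bx":[47],"gj":{"eg":46,"io":36,"odv":96},"t":{"ie":6,"rd":6,"zg":78}}
After op 2 (add /t/bhc 77): {"bx":[47],"gj":{"eg":46,"io":36,"odv":96},"t":{"bhc":77,"ie":6,"rd":6,"zg":78}}
After op 3 (replace /t 97): {"bx":[47],"gj":{"eg":46,"io":36,"odv":96},"t":97}
After op 4 (replace /t 77): {"bx":[47],"gj":{"eg":46,"io":36,"odv":96},"t":77}
After op 5 (add /bx/1 31): {"bx":[47,31],"gj":{"eg":46,"io":36,"odv":96},"t":77}
After op 6 (add /gj/p 79): {"bx":[47,31],"gj":{"eg":46,"io":36,"odv":96,"p":79},"t":77}
After op 7 (replace /gj/p 18): {"bx":[47,31],"gj":{"eg":46,"io":36,"odv":96,"p":18},"t":77}
After op 8 (add /gj/wfs 57): {"bx":[47,31],"gj":{"eg":46,"io":36,"odv":96,"p":18,"wfs":57},"t":77}
After op 9 (add /bx/1 5): {"bx":[47,5,31],"gj":{"eg":46,"io":36,"odv":96,"p":18,"wfs":57},"t":77}
After op 10 (replace /bx/2 61): {"bx":[47,5,61],"gj":{"eg":46,"io":36,"odv":96,"p":18,"wfs":57},"t":77}
After op 11 (replace /gj/eg 57): {"bx":[47,5,61],"gj":{"eg":57,"io":36,"odv":96,"p":18,"wfs":57},"t":77}
After op 12 (add /bx/0 86): {"bx":[86,47,5,61],"gj":{"eg":57,"io":36,"odv":96,"p":18,"wfs":57},"t":77}
Size at path /gj: 5

Answer: 5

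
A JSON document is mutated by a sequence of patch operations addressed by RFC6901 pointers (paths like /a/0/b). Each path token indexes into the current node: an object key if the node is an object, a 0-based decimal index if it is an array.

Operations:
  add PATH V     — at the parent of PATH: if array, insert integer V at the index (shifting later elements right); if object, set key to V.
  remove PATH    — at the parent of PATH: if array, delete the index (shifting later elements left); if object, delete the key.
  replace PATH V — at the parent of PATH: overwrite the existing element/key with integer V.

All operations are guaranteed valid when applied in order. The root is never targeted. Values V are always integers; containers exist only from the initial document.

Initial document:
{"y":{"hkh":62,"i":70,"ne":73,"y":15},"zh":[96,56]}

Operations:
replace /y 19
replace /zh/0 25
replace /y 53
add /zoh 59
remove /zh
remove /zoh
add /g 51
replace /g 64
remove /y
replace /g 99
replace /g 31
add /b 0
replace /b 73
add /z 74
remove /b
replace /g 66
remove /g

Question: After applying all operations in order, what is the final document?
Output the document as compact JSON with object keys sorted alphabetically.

Answer: {"z":74}

Derivation:
After op 1 (replace /y 19): {"y":19,"zh":[96,56]}
After op 2 (replace /zh/0 25): {"y":19,"zh":[25,56]}
After op 3 (replace /y 53): {"y":53,"zh":[25,56]}
After op 4 (add /zoh 59): {"y":53,"zh":[25,56],"zoh":59}
After op 5 (remove /zh): {"y":53,"zoh":59}
After op 6 (remove /zoh): {"y":53}
After op 7 (add /g 51): {"g":51,"y":53}
After op 8 (replace /g 64): {"g":64,"y":53}
After op 9 (remove /y): {"g":64}
After op 10 (replace /g 99): {"g":99}
After op 11 (replace /g 31): {"g":31}
After op 12 (add /b 0): {"b":0,"g":31}
After op 13 (replace /b 73): {"b":73,"g":31}
After op 14 (add /z 74): {"b":73,"g":31,"z":74}
After op 15 (remove /b): {"g":31,"z":74}
After op 16 (replace /g 66): {"g":66,"z":74}
After op 17 (remove /g): {"z":74}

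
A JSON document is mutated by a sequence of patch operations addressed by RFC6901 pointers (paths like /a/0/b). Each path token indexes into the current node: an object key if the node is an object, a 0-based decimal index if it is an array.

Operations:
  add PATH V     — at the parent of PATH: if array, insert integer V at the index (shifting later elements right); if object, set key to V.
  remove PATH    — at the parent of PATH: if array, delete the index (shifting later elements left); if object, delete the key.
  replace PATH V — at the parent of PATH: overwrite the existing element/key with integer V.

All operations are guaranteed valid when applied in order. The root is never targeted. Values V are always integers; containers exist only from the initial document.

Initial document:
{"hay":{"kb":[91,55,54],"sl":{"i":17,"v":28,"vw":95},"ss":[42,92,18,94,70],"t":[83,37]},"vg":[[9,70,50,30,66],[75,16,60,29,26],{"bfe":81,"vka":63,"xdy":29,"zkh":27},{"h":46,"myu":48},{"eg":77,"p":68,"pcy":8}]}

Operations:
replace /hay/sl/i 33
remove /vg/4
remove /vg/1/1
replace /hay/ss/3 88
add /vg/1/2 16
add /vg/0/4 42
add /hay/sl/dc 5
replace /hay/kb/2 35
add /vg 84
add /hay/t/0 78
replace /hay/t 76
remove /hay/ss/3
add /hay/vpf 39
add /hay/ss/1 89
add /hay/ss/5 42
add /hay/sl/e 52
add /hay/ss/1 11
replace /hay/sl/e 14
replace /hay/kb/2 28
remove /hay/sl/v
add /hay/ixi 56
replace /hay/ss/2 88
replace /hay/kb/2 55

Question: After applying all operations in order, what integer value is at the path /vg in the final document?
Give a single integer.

Answer: 84

Derivation:
After op 1 (replace /hay/sl/i 33): {"hay":{"kb":[91,55,54],"sl":{"i":33,"v":28,"vw":95},"ss":[42,92,18,94,70],"t":[83,37]},"vg":[[9,70,50,30,66],[75,16,60,29,26],{"bfe":81,"vka":63,"xdy":29,"zkh":27},{"h":46,"myu":48},{"eg":77,"p":68,"pcy":8}]}
After op 2 (remove /vg/4): {"hay":{"kb":[91,55,54],"sl":{"i":33,"v":28,"vw":95},"ss":[42,92,18,94,70],"t":[83,37]},"vg":[[9,70,50,30,66],[75,16,60,29,26],{"bfe":81,"vka":63,"xdy":29,"zkh":27},{"h":46,"myu":48}]}
After op 3 (remove /vg/1/1): {"hay":{"kb":[91,55,54],"sl":{"i":33,"v":28,"vw":95},"ss":[42,92,18,94,70],"t":[83,37]},"vg":[[9,70,50,30,66],[75,60,29,26],{"bfe":81,"vka":63,"xdy":29,"zkh":27},{"h":46,"myu":48}]}
After op 4 (replace /hay/ss/3 88): {"hay":{"kb":[91,55,54],"sl":{"i":33,"v":28,"vw":95},"ss":[42,92,18,88,70],"t":[83,37]},"vg":[[9,70,50,30,66],[75,60,29,26],{"bfe":81,"vka":63,"xdy":29,"zkh":27},{"h":46,"myu":48}]}
After op 5 (add /vg/1/2 16): {"hay":{"kb":[91,55,54],"sl":{"i":33,"v":28,"vw":95},"ss":[42,92,18,88,70],"t":[83,37]},"vg":[[9,70,50,30,66],[75,60,16,29,26],{"bfe":81,"vka":63,"xdy":29,"zkh":27},{"h":46,"myu":48}]}
After op 6 (add /vg/0/4 42): {"hay":{"kb":[91,55,54],"sl":{"i":33,"v":28,"vw":95},"ss":[42,92,18,88,70],"t":[83,37]},"vg":[[9,70,50,30,42,66],[75,60,16,29,26],{"bfe":81,"vka":63,"xdy":29,"zkh":27},{"h":46,"myu":48}]}
After op 7 (add /hay/sl/dc 5): {"hay":{"kb":[91,55,54],"sl":{"dc":5,"i":33,"v":28,"vw":95},"ss":[42,92,18,88,70],"t":[83,37]},"vg":[[9,70,50,30,42,66],[75,60,16,29,26],{"bfe":81,"vka":63,"xdy":29,"zkh":27},{"h":46,"myu":48}]}
After op 8 (replace /hay/kb/2 35): {"hay":{"kb":[91,55,35],"sl":{"dc":5,"i":33,"v":28,"vw":95},"ss":[42,92,18,88,70],"t":[83,37]},"vg":[[9,70,50,30,42,66],[75,60,16,29,26],{"bfe":81,"vka":63,"xdy":29,"zkh":27},{"h":46,"myu":48}]}
After op 9 (add /vg 84): {"hay":{"kb":[91,55,35],"sl":{"dc":5,"i":33,"v":28,"vw":95},"ss":[42,92,18,88,70],"t":[83,37]},"vg":84}
After op 10 (add /hay/t/0 78): {"hay":{"kb":[91,55,35],"sl":{"dc":5,"i":33,"v":28,"vw":95},"ss":[42,92,18,88,70],"t":[78,83,37]},"vg":84}
After op 11 (replace /hay/t 76): {"hay":{"kb":[91,55,35],"sl":{"dc":5,"i":33,"v":28,"vw":95},"ss":[42,92,18,88,70],"t":76},"vg":84}
After op 12 (remove /hay/ss/3): {"hay":{"kb":[91,55,35],"sl":{"dc":5,"i":33,"v":28,"vw":95},"ss":[42,92,18,70],"t":76},"vg":84}
After op 13 (add /hay/vpf 39): {"hay":{"kb":[91,55,35],"sl":{"dc":5,"i":33,"v":28,"vw":95},"ss":[42,92,18,70],"t":76,"vpf":39},"vg":84}
After op 14 (add /hay/ss/1 89): {"hay":{"kb":[91,55,35],"sl":{"dc":5,"i":33,"v":28,"vw":95},"ss":[42,89,92,18,70],"t":76,"vpf":39},"vg":84}
After op 15 (add /hay/ss/5 42): {"hay":{"kb":[91,55,35],"sl":{"dc":5,"i":33,"v":28,"vw":95},"ss":[42,89,92,18,70,42],"t":76,"vpf":39},"vg":84}
After op 16 (add /hay/sl/e 52): {"hay":{"kb":[91,55,35],"sl":{"dc":5,"e":52,"i":33,"v":28,"vw":95},"ss":[42,89,92,18,70,42],"t":76,"vpf":39},"vg":84}
After op 17 (add /hay/ss/1 11): {"hay":{"kb":[91,55,35],"sl":{"dc":5,"e":52,"i":33,"v":28,"vw":95},"ss":[42,11,89,92,18,70,42],"t":76,"vpf":39},"vg":84}
After op 18 (replace /hay/sl/e 14): {"hay":{"kb":[91,55,35],"sl":{"dc":5,"e":14,"i":33,"v":28,"vw":95},"ss":[42,11,89,92,18,70,42],"t":76,"vpf":39},"vg":84}
After op 19 (replace /hay/kb/2 28): {"hay":{"kb":[91,55,28],"sl":{"dc":5,"e":14,"i":33,"v":28,"vw":95},"ss":[42,11,89,92,18,70,42],"t":76,"vpf":39},"vg":84}
After op 20 (remove /hay/sl/v): {"hay":{"kb":[91,55,28],"sl":{"dc":5,"e":14,"i":33,"vw":95},"ss":[42,11,89,92,18,70,42],"t":76,"vpf":39},"vg":84}
After op 21 (add /hay/ixi 56): {"hay":{"ixi":56,"kb":[91,55,28],"sl":{"dc":5,"e":14,"i":33,"vw":95},"ss":[42,11,89,92,18,70,42],"t":76,"vpf":39},"vg":84}
After op 22 (replace /hay/ss/2 88): {"hay":{"ixi":56,"kb":[91,55,28],"sl":{"dc":5,"e":14,"i":33,"vw":95},"ss":[42,11,88,92,18,70,42],"t":76,"vpf":39},"vg":84}
After op 23 (replace /hay/kb/2 55): {"hay":{"ixi":56,"kb":[91,55,55],"sl":{"dc":5,"e":14,"i":33,"vw":95},"ss":[42,11,88,92,18,70,42],"t":76,"vpf":39},"vg":84}
Value at /vg: 84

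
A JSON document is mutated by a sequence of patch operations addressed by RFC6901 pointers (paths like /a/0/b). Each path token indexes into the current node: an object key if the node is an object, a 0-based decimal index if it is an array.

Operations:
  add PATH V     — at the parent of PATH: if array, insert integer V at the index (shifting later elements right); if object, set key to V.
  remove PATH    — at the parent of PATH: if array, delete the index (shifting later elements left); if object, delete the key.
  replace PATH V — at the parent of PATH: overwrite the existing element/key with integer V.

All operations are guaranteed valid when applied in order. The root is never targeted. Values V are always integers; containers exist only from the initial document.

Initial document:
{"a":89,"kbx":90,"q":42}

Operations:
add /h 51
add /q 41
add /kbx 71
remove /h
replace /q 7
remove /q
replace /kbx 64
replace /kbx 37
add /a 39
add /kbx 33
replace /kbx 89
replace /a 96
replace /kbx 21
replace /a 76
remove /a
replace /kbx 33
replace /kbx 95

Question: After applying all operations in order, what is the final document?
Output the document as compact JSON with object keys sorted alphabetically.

Answer: {"kbx":95}

Derivation:
After op 1 (add /h 51): {"a":89,"h":51,"kbx":90,"q":42}
After op 2 (add /q 41): {"a":89,"h":51,"kbx":90,"q":41}
After op 3 (add /kbx 71): {"a":89,"h":51,"kbx":71,"q":41}
After op 4 (remove /h): {"a":89,"kbx":71,"q":41}
After op 5 (replace /q 7): {"a":89,"kbx":71,"q":7}
After op 6 (remove /q): {"a":89,"kbx":71}
After op 7 (replace /kbx 64): {"a":89,"kbx":64}
After op 8 (replace /kbx 37): {"a":89,"kbx":37}
After op 9 (add /a 39): {"a":39,"kbx":37}
After op 10 (add /kbx 33): {"a":39,"kbx":33}
After op 11 (replace /kbx 89): {"a":39,"kbx":89}
After op 12 (replace /a 96): {"a":96,"kbx":89}
After op 13 (replace /kbx 21): {"a":96,"kbx":21}
After op 14 (replace /a 76): {"a":76,"kbx":21}
After op 15 (remove /a): {"kbx":21}
After op 16 (replace /kbx 33): {"kbx":33}
After op 17 (replace /kbx 95): {"kbx":95}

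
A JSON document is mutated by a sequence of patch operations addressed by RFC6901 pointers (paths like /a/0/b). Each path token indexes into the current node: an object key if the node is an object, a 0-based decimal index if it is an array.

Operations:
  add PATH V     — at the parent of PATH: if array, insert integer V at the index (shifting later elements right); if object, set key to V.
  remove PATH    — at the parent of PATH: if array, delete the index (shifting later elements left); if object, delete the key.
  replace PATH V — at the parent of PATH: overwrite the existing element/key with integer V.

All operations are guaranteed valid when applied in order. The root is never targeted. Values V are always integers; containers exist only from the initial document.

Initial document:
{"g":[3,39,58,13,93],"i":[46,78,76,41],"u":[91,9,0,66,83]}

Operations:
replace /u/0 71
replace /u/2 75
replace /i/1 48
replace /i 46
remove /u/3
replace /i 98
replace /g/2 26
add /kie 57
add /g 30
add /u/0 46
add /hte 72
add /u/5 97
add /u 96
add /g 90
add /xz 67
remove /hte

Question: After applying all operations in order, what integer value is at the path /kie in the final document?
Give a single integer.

Answer: 57

Derivation:
After op 1 (replace /u/0 71): {"g":[3,39,58,13,93],"i":[46,78,76,41],"u":[71,9,0,66,83]}
After op 2 (replace /u/2 75): {"g":[3,39,58,13,93],"i":[46,78,76,41],"u":[71,9,75,66,83]}
After op 3 (replace /i/1 48): {"g":[3,39,58,13,93],"i":[46,48,76,41],"u":[71,9,75,66,83]}
After op 4 (replace /i 46): {"g":[3,39,58,13,93],"i":46,"u":[71,9,75,66,83]}
After op 5 (remove /u/3): {"g":[3,39,58,13,93],"i":46,"u":[71,9,75,83]}
After op 6 (replace /i 98): {"g":[3,39,58,13,93],"i":98,"u":[71,9,75,83]}
After op 7 (replace /g/2 26): {"g":[3,39,26,13,93],"i":98,"u":[71,9,75,83]}
After op 8 (add /kie 57): {"g":[3,39,26,13,93],"i":98,"kie":57,"u":[71,9,75,83]}
After op 9 (add /g 30): {"g":30,"i":98,"kie":57,"u":[71,9,75,83]}
After op 10 (add /u/0 46): {"g":30,"i":98,"kie":57,"u":[46,71,9,75,83]}
After op 11 (add /hte 72): {"g":30,"hte":72,"i":98,"kie":57,"u":[46,71,9,75,83]}
After op 12 (add /u/5 97): {"g":30,"hte":72,"i":98,"kie":57,"u":[46,71,9,75,83,97]}
After op 13 (add /u 96): {"g":30,"hte":72,"i":98,"kie":57,"u":96}
After op 14 (add /g 90): {"g":90,"hte":72,"i":98,"kie":57,"u":96}
After op 15 (add /xz 67): {"g":90,"hte":72,"i":98,"kie":57,"u":96,"xz":67}
After op 16 (remove /hte): {"g":90,"i":98,"kie":57,"u":96,"xz":67}
Value at /kie: 57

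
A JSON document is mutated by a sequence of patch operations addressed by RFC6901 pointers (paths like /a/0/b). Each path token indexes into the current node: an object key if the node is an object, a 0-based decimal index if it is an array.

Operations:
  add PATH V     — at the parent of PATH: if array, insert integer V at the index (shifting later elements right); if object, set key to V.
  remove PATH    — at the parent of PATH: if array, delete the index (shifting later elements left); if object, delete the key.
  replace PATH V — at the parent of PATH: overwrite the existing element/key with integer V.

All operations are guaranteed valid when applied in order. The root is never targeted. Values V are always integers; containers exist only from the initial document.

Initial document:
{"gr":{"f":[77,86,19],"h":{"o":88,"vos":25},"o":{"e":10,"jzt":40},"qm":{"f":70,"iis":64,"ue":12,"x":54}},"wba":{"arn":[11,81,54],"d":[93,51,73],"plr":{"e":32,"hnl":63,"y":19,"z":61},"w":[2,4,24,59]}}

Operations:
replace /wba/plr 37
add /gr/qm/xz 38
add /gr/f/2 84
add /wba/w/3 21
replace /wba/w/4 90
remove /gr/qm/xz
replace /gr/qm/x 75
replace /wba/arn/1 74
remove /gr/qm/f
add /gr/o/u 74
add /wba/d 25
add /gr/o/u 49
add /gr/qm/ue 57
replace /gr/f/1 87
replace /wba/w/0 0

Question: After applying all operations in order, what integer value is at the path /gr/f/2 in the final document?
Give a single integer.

Answer: 84

Derivation:
After op 1 (replace /wba/plr 37): {"gr":{"f":[77,86,19],"h":{"o":88,"vos":25},"o":{"e":10,"jzt":40},"qm":{"f":70,"iis":64,"ue":12,"x":54}},"wba":{"arn":[11,81,54],"d":[93,51,73],"plr":37,"w":[2,4,24,59]}}
After op 2 (add /gr/qm/xz 38): {"gr":{"f":[77,86,19],"h":{"o":88,"vos":25},"o":{"e":10,"jzt":40},"qm":{"f":70,"iis":64,"ue":12,"x":54,"xz":38}},"wba":{"arn":[11,81,54],"d":[93,51,73],"plr":37,"w":[2,4,24,59]}}
After op 3 (add /gr/f/2 84): {"gr":{"f":[77,86,84,19],"h":{"o":88,"vos":25},"o":{"e":10,"jzt":40},"qm":{"f":70,"iis":64,"ue":12,"x":54,"xz":38}},"wba":{"arn":[11,81,54],"d":[93,51,73],"plr":37,"w":[2,4,24,59]}}
After op 4 (add /wba/w/3 21): {"gr":{"f":[77,86,84,19],"h":{"o":88,"vos":25},"o":{"e":10,"jzt":40},"qm":{"f":70,"iis":64,"ue":12,"x":54,"xz":38}},"wba":{"arn":[11,81,54],"d":[93,51,73],"plr":37,"w":[2,4,24,21,59]}}
After op 5 (replace /wba/w/4 90): {"gr":{"f":[77,86,84,19],"h":{"o":88,"vos":25},"o":{"e":10,"jzt":40},"qm":{"f":70,"iis":64,"ue":12,"x":54,"xz":38}},"wba":{"arn":[11,81,54],"d":[93,51,73],"plr":37,"w":[2,4,24,21,90]}}
After op 6 (remove /gr/qm/xz): {"gr":{"f":[77,86,84,19],"h":{"o":88,"vos":25},"o":{"e":10,"jzt":40},"qm":{"f":70,"iis":64,"ue":12,"x":54}},"wba":{"arn":[11,81,54],"d":[93,51,73],"plr":37,"w":[2,4,24,21,90]}}
After op 7 (replace /gr/qm/x 75): {"gr":{"f":[77,86,84,19],"h":{"o":88,"vos":25},"o":{"e":10,"jzt":40},"qm":{"f":70,"iis":64,"ue":12,"x":75}},"wba":{"arn":[11,81,54],"d":[93,51,73],"plr":37,"w":[2,4,24,21,90]}}
After op 8 (replace /wba/arn/1 74): {"gr":{"f":[77,86,84,19],"h":{"o":88,"vos":25},"o":{"e":10,"jzt":40},"qm":{"f":70,"iis":64,"ue":12,"x":75}},"wba":{"arn":[11,74,54],"d":[93,51,73],"plr":37,"w":[2,4,24,21,90]}}
After op 9 (remove /gr/qm/f): {"gr":{"f":[77,86,84,19],"h":{"o":88,"vos":25},"o":{"e":10,"jzt":40},"qm":{"iis":64,"ue":12,"x":75}},"wba":{"arn":[11,74,54],"d":[93,51,73],"plr":37,"w":[2,4,24,21,90]}}
After op 10 (add /gr/o/u 74): {"gr":{"f":[77,86,84,19],"h":{"o":88,"vos":25},"o":{"e":10,"jzt":40,"u":74},"qm":{"iis":64,"ue":12,"x":75}},"wba":{"arn":[11,74,54],"d":[93,51,73],"plr":37,"w":[2,4,24,21,90]}}
After op 11 (add /wba/d 25): {"gr":{"f":[77,86,84,19],"h":{"o":88,"vos":25},"o":{"e":10,"jzt":40,"u":74},"qm":{"iis":64,"ue":12,"x":75}},"wba":{"arn":[11,74,54],"d":25,"plr":37,"w":[2,4,24,21,90]}}
After op 12 (add /gr/o/u 49): {"gr":{"f":[77,86,84,19],"h":{"o":88,"vos":25},"o":{"e":10,"jzt":40,"u":49},"qm":{"iis":64,"ue":12,"x":75}},"wba":{"arn":[11,74,54],"d":25,"plr":37,"w":[2,4,24,21,90]}}
After op 13 (add /gr/qm/ue 57): {"gr":{"f":[77,86,84,19],"h":{"o":88,"vos":25},"o":{"e":10,"jzt":40,"u":49},"qm":{"iis":64,"ue":57,"x":75}},"wba":{"arn":[11,74,54],"d":25,"plr":37,"w":[2,4,24,21,90]}}
After op 14 (replace /gr/f/1 87): {"gr":{"f":[77,87,84,19],"h":{"o":88,"vos":25},"o":{"e":10,"jzt":40,"u":49},"qm":{"iis":64,"ue":57,"x":75}},"wba":{"arn":[11,74,54],"d":25,"plr":37,"w":[2,4,24,21,90]}}
After op 15 (replace /wba/w/0 0): {"gr":{"f":[77,87,84,19],"h":{"o":88,"vos":25},"o":{"e":10,"jzt":40,"u":49},"qm":{"iis":64,"ue":57,"x":75}},"wba":{"arn":[11,74,54],"d":25,"plr":37,"w":[0,4,24,21,90]}}
Value at /gr/f/2: 84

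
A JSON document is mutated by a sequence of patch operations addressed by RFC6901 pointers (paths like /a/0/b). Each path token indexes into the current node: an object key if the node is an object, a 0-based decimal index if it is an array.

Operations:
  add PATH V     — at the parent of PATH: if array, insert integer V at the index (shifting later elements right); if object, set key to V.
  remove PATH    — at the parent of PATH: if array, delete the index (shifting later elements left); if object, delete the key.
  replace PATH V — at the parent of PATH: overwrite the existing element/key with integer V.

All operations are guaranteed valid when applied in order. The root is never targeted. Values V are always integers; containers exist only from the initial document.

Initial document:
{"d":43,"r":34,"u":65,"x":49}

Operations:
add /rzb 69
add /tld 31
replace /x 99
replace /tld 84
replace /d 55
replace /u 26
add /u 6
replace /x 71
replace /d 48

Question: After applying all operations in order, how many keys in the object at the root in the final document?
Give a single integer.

After op 1 (add /rzb 69): {"d":43,"r":34,"rzb":69,"u":65,"x":49}
After op 2 (add /tld 31): {"d":43,"r":34,"rzb":69,"tld":31,"u":65,"x":49}
After op 3 (replace /x 99): {"d":43,"r":34,"rzb":69,"tld":31,"u":65,"x":99}
After op 4 (replace /tld 84): {"d":43,"r":34,"rzb":69,"tld":84,"u":65,"x":99}
After op 5 (replace /d 55): {"d":55,"r":34,"rzb":69,"tld":84,"u":65,"x":99}
After op 6 (replace /u 26): {"d":55,"r":34,"rzb":69,"tld":84,"u":26,"x":99}
After op 7 (add /u 6): {"d":55,"r":34,"rzb":69,"tld":84,"u":6,"x":99}
After op 8 (replace /x 71): {"d":55,"r":34,"rzb":69,"tld":84,"u":6,"x":71}
After op 9 (replace /d 48): {"d":48,"r":34,"rzb":69,"tld":84,"u":6,"x":71}
Size at the root: 6

Answer: 6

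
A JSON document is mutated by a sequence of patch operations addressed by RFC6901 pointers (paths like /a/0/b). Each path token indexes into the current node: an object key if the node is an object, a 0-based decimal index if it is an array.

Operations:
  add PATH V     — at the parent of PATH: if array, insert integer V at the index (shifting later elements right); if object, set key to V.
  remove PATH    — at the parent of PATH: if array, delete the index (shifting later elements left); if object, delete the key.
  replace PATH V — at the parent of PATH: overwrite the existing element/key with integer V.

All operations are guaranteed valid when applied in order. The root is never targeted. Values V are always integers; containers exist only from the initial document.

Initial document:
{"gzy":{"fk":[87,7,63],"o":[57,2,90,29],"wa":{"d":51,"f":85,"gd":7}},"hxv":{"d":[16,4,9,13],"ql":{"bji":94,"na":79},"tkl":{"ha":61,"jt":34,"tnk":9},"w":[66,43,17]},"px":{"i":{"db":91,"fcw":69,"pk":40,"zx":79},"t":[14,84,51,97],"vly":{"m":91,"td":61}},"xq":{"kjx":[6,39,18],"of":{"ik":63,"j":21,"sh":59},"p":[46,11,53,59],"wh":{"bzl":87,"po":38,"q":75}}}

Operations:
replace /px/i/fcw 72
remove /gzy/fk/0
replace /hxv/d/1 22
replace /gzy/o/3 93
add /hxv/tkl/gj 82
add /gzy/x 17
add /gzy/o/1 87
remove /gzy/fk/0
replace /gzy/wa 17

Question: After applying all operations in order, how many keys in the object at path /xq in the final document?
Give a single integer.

Answer: 4

Derivation:
After op 1 (replace /px/i/fcw 72): {"gzy":{"fk":[87,7,63],"o":[57,2,90,29],"wa":{"d":51,"f":85,"gd":7}},"hxv":{"d":[16,4,9,13],"ql":{"bji":94,"na":79},"tkl":{"ha":61,"jt":34,"tnk":9},"w":[66,43,17]},"px":{"i":{"db":91,"fcw":72,"pk":40,"zx":79},"t":[14,84,51,97],"vly":{"m":91,"td":61}},"xq":{"kjx":[6,39,18],"of":{"ik":63,"j":21,"sh":59},"p":[46,11,53,59],"wh":{"bzl":87,"po":38,"q":75}}}
After op 2 (remove /gzy/fk/0): {"gzy":{"fk":[7,63],"o":[57,2,90,29],"wa":{"d":51,"f":85,"gd":7}},"hxv":{"d":[16,4,9,13],"ql":{"bji":94,"na":79},"tkl":{"ha":61,"jt":34,"tnk":9},"w":[66,43,17]},"px":{"i":{"db":91,"fcw":72,"pk":40,"zx":79},"t":[14,84,51,97],"vly":{"m":91,"td":61}},"xq":{"kjx":[6,39,18],"of":{"ik":63,"j":21,"sh":59},"p":[46,11,53,59],"wh":{"bzl":87,"po":38,"q":75}}}
After op 3 (replace /hxv/d/1 22): {"gzy":{"fk":[7,63],"o":[57,2,90,29],"wa":{"d":51,"f":85,"gd":7}},"hxv":{"d":[16,22,9,13],"ql":{"bji":94,"na":79},"tkl":{"ha":61,"jt":34,"tnk":9},"w":[66,43,17]},"px":{"i":{"db":91,"fcw":72,"pk":40,"zx":79},"t":[14,84,51,97],"vly":{"m":91,"td":61}},"xq":{"kjx":[6,39,18],"of":{"ik":63,"j":21,"sh":59},"p":[46,11,53,59],"wh":{"bzl":87,"po":38,"q":75}}}
After op 4 (replace /gzy/o/3 93): {"gzy":{"fk":[7,63],"o":[57,2,90,93],"wa":{"d":51,"f":85,"gd":7}},"hxv":{"d":[16,22,9,13],"ql":{"bji":94,"na":79},"tkl":{"ha":61,"jt":34,"tnk":9},"w":[66,43,17]},"px":{"i":{"db":91,"fcw":72,"pk":40,"zx":79},"t":[14,84,51,97],"vly":{"m":91,"td":61}},"xq":{"kjx":[6,39,18],"of":{"ik":63,"j":21,"sh":59},"p":[46,11,53,59],"wh":{"bzl":87,"po":38,"q":75}}}
After op 5 (add /hxv/tkl/gj 82): {"gzy":{"fk":[7,63],"o":[57,2,90,93],"wa":{"d":51,"f":85,"gd":7}},"hxv":{"d":[16,22,9,13],"ql":{"bji":94,"na":79},"tkl":{"gj":82,"ha":61,"jt":34,"tnk":9},"w":[66,43,17]},"px":{"i":{"db":91,"fcw":72,"pk":40,"zx":79},"t":[14,84,51,97],"vly":{"m":91,"td":61}},"xq":{"kjx":[6,39,18],"of":{"ik":63,"j":21,"sh":59},"p":[46,11,53,59],"wh":{"bzl":87,"po":38,"q":75}}}
After op 6 (add /gzy/x 17): {"gzy":{"fk":[7,63],"o":[57,2,90,93],"wa":{"d":51,"f":85,"gd":7},"x":17},"hxv":{"d":[16,22,9,13],"ql":{"bji":94,"na":79},"tkl":{"gj":82,"ha":61,"jt":34,"tnk":9},"w":[66,43,17]},"px":{"i":{"db":91,"fcw":72,"pk":40,"zx":79},"t":[14,84,51,97],"vly":{"m":91,"td":61}},"xq":{"kjx":[6,39,18],"of":{"ik":63,"j":21,"sh":59},"p":[46,11,53,59],"wh":{"bzl":87,"po":38,"q":75}}}
After op 7 (add /gzy/o/1 87): {"gzy":{"fk":[7,63],"o":[57,87,2,90,93],"wa":{"d":51,"f":85,"gd":7},"x":17},"hxv":{"d":[16,22,9,13],"ql":{"bji":94,"na":79},"tkl":{"gj":82,"ha":61,"jt":34,"tnk":9},"w":[66,43,17]},"px":{"i":{"db":91,"fcw":72,"pk":40,"zx":79},"t":[14,84,51,97],"vly":{"m":91,"td":61}},"xq":{"kjx":[6,39,18],"of":{"ik":63,"j":21,"sh":59},"p":[46,11,53,59],"wh":{"bzl":87,"po":38,"q":75}}}
After op 8 (remove /gzy/fk/0): {"gzy":{"fk":[63],"o":[57,87,2,90,93],"wa":{"d":51,"f":85,"gd":7},"x":17},"hxv":{"d":[16,22,9,13],"ql":{"bji":94,"na":79},"tkl":{"gj":82,"ha":61,"jt":34,"tnk":9},"w":[66,43,17]},"px":{"i":{"db":91,"fcw":72,"pk":40,"zx":79},"t":[14,84,51,97],"vly":{"m":91,"td":61}},"xq":{"kjx":[6,39,18],"of":{"ik":63,"j":21,"sh":59},"p":[46,11,53,59],"wh":{"bzl":87,"po":38,"q":75}}}
After op 9 (replace /gzy/wa 17): {"gzy":{"fk":[63],"o":[57,87,2,90,93],"wa":17,"x":17},"hxv":{"d":[16,22,9,13],"ql":{"bji":94,"na":79},"tkl":{"gj":82,"ha":61,"jt":34,"tnk":9},"w":[66,43,17]},"px":{"i":{"db":91,"fcw":72,"pk":40,"zx":79},"t":[14,84,51,97],"vly":{"m":91,"td":61}},"xq":{"kjx":[6,39,18],"of":{"ik":63,"j":21,"sh":59},"p":[46,11,53,59],"wh":{"bzl":87,"po":38,"q":75}}}
Size at path /xq: 4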